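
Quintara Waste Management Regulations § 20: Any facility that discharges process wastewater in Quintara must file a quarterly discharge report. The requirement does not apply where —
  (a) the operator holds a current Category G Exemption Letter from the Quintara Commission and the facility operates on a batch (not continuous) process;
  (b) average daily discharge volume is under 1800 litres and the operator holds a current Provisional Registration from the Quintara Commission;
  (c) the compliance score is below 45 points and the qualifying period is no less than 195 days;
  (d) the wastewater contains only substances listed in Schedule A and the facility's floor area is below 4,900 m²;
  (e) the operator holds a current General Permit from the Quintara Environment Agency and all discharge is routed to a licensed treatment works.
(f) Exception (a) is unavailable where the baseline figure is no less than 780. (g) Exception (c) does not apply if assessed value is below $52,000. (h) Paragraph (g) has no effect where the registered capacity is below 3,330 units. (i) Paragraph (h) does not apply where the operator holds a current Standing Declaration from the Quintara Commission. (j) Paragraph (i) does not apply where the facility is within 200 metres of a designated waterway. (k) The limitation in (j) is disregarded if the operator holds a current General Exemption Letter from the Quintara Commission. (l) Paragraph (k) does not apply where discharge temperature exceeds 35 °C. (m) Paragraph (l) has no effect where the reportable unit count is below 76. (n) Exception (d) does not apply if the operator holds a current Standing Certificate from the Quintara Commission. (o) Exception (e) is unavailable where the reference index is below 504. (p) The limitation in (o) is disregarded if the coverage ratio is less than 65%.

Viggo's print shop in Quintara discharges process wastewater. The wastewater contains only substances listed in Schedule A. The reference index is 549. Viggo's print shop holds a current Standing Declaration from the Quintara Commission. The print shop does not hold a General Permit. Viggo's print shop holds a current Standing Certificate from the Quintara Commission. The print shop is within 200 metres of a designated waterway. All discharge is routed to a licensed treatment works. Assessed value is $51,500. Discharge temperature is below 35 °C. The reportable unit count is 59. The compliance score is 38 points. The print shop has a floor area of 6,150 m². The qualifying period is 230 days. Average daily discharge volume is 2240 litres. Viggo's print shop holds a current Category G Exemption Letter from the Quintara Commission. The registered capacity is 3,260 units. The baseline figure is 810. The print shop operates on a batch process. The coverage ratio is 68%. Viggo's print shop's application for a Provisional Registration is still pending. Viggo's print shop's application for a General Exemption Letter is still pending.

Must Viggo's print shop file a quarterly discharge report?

No — exception (c) applies; Viggo's print shop is not required to file a quarterly discharge report.

Exception (a): a current Category G Exemption Letter is held; the facility operates on a batch process — every condition holds. But: (f) operates against (a): the baseline figure is 810, meeting the 780 threshold. Exception (a) does not apply.
Exception (b) does not apply: average daily discharge volume is 2240 litres, not under 1800 litres.
Exception (c): the compliance score is 38 points, below the 45 points limit; the qualifying period is 230 days, meeting the 195 days threshold — every condition holds. Applying paragraphs (g)–(m): (g) is triggered (assessed value is $51,500, below the $52,000 limit), but is displaced by (h): (h) is engaged — the registered capacity is 3,260 units, below the 3,330 units limit. (i) would limit (h) — a current Standing Declaration is held — but (j) sets (i) aside: (j) operates against (i): the print shop is within 200 m of a designated waterway. (k), which would lift (j), is inapplicable — no current General Exemption Letter is held. (c) remains available.
Exception (d) does not apply: the facility's floor area is 6,150 m², not below 4,900 m².
Exception (e) fails — no General Permit is held.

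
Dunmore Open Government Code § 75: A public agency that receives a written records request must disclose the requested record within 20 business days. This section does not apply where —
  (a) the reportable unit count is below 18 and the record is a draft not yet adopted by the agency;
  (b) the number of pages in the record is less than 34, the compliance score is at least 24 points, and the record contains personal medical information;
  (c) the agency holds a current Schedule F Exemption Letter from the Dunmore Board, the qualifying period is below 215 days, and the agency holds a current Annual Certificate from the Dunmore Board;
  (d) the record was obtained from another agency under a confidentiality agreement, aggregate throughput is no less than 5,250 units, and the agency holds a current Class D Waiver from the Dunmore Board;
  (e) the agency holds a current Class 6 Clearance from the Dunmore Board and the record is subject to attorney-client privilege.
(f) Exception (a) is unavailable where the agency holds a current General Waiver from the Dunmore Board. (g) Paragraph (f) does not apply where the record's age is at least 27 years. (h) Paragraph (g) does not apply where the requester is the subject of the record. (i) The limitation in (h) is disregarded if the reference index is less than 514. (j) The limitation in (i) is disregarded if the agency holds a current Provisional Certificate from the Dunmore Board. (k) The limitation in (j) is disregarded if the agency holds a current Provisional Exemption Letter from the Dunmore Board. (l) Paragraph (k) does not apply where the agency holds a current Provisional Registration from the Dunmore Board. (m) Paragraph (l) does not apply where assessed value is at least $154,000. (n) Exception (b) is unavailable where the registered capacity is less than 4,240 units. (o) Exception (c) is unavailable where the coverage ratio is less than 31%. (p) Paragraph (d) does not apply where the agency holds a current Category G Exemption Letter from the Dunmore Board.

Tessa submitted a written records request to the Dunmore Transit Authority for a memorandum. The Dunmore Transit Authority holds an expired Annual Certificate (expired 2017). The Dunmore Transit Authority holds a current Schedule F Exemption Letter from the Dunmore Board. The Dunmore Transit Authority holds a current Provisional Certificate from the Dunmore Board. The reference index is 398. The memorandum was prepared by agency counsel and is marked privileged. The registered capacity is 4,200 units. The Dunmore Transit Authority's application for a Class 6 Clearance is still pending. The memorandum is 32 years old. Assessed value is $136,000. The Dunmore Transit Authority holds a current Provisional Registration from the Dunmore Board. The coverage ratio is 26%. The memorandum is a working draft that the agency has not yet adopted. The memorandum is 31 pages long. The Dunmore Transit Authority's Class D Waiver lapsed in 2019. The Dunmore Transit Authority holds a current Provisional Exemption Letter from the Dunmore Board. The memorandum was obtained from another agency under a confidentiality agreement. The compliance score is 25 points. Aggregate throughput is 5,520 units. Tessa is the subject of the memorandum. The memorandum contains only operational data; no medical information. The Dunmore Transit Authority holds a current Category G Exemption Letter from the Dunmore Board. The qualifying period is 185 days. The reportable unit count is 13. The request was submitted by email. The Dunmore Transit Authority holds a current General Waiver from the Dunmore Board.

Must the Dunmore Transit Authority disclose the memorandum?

Yes — the Dunmore Transit Authority must disclose the memorandum.

Exception (a) is satisfied on its face — the reportable unit count is 13, below the 18 limit; the memorandum is an unadopted draft. But: (f) applies — a current General Waiver is held. (g) would limit (f) — the record's age is 32 years, meeting the 27 years threshold — but (h) sets (g) aside: (h) operates against (g): Tessa is the subject of the memorandum. (i) would limit (h) — the reference index is 398, less than the 514 limit — but (j) sets (i) aside: (j) is triggered — a current Provisional Certificate is held. (k) would limit (j) — a current Provisional Exemption Letter is held — but (l) sets (k) aside: (l) is triggered — a current Provisional Registration is held. (m), which would lift (l), is not triggered — assessed value is $136,000, short of $154,000. So (a) is unavailable.
Exception (b) does not apply: the memorandum contains only operational data.
Exception (c) does not apply: there is no Annual Certificate in force.
Exception (d) requires that the agency holds a current Class D Waiver from the Dunmore Board; but no current Class D Waiver is held, so (d) is unavailable.
Exception (e) requires that the agency holds a current Class 6 Clearance from the Dunmore Board; but the Class 6 Clearance is not current, so (e) is unavailable.
No exception applies. The general rule governs.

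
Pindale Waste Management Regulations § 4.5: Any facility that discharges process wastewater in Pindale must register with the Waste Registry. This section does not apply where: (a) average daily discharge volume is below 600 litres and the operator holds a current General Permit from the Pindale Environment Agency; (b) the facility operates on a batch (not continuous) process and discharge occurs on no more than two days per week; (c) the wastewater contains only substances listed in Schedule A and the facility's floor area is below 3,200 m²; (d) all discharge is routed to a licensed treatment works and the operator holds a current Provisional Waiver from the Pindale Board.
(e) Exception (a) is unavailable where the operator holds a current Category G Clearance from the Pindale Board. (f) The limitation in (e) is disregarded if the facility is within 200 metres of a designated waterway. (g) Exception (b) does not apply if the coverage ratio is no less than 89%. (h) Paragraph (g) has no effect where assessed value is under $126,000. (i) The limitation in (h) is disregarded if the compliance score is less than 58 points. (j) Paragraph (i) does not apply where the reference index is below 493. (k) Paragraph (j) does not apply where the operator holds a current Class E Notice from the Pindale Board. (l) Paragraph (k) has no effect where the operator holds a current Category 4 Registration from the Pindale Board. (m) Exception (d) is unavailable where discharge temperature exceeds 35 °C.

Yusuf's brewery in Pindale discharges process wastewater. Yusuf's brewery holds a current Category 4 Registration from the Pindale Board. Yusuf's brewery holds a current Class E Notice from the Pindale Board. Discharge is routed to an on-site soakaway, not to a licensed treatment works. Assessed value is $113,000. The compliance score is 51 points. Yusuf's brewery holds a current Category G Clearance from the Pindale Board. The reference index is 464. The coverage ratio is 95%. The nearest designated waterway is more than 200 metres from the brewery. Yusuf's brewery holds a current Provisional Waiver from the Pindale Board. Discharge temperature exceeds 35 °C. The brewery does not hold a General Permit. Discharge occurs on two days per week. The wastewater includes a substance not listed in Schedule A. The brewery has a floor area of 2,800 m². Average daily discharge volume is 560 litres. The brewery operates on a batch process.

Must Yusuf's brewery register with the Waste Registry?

Exception (a) fails — no General Permit is held.
Exception (b): the facility operates on a batch process; discharge occurs on no more than two days per week — every condition holds. Under paragraphs (g)–(l): (g) is triggered (the coverage ratio is 95%, meeting the 89% threshold), but is overridden by (h): (h) operates against (g): assessed value is $113,000, under the $126,000 limit. (i) is triggered (the compliance score is 51 points, less than the 58 points limit), but yields to (j): (j) operates against (i): the reference index is 464, below the 493 limit. (k) would limit (j) — a current Class E Notice is held — but (l) sets (k) aside: (l) operates against (k): a current Category 4 Registration is held. Exception (b) stands.
Exception (c) fails — the wastewater includes a non-Schedule-A substance.
Exception (d) requires that all discharge is routed to a licensed treatment works; but discharge is not routed to a licensed treatment works, so (d) is unavailable.

No — exception (b) applies; Yusuf's brewery is not required to register with the Waste Registry.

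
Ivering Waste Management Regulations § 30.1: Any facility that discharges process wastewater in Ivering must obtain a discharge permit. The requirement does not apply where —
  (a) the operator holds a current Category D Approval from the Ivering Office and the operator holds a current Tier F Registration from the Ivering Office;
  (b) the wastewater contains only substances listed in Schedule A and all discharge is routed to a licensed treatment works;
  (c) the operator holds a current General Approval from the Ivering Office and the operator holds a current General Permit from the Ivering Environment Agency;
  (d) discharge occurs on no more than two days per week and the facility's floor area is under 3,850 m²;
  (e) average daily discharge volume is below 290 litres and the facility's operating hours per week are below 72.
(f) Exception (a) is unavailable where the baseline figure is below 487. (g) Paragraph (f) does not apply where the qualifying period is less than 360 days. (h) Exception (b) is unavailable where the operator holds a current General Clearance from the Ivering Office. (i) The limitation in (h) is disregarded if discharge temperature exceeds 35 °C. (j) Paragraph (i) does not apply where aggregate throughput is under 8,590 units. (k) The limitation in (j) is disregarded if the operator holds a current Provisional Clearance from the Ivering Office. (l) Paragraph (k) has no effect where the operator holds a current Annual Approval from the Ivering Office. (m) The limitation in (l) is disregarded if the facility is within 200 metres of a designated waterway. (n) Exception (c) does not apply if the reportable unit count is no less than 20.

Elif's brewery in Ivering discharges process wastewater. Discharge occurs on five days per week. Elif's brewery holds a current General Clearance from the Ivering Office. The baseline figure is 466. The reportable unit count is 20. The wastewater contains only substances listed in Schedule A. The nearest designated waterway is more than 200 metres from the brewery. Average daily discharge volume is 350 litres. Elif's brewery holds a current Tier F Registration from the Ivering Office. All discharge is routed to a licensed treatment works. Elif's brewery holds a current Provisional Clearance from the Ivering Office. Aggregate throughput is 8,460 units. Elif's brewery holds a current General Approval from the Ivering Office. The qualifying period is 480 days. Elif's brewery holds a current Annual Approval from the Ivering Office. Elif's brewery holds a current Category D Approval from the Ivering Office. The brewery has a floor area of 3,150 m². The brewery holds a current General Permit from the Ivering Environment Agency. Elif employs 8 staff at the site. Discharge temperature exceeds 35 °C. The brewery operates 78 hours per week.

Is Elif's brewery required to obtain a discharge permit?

Yes — Elif's brewery must obtain a discharge permit.

Exception (a)'s conditions are all satisfied: a current Category D Approval is held; a current Tier F Registration is held. Turning to paragraphs (f)–(g): (f) operates against (a): the baseline figure is 466, below the 487 limit. (g) is not triggered (the qualifying period is 480 days, not less than 360 days), so (f) stands. So (a) is unavailable.
Exception (b): the wastewater is Schedule-A-only; discharge is routed to a licensed treatment works — every condition holds. However, paragraphs (h)–(m) must be considered: (h) operates against (b): a current General Clearance is held. (i) is triggered (discharge temperature exceeds 35 °C), but is displaced by (j): (j) operates against (i): aggregate throughput is 8,460 units, under the 8,590 units limit. (k) is triggered (a current Provisional Clearance is held), but yields to (l): (l) operates against (k): a current Annual Approval is held. (m), which would lift (l), is not triggered — the brewery is more than 200 m from any designated waterway. So (b) is unavailable.
All of (c)'s requirements are met (a current General Approval is held; a current General Permit is held). However, paragraph (n) must be considered: (n) is triggered — the reportable unit count is 20, meeting the 20 threshold. So (c) is unavailable.
Exception (d) requires that discharge occurs on no more than two days per week; but discharge occurs on five days per week, so (d) is unavailable.
Exception (e) does not apply: average daily discharge volume is 350 litres, not below 290 litres.
Every exception is unavailable, so the rule governs.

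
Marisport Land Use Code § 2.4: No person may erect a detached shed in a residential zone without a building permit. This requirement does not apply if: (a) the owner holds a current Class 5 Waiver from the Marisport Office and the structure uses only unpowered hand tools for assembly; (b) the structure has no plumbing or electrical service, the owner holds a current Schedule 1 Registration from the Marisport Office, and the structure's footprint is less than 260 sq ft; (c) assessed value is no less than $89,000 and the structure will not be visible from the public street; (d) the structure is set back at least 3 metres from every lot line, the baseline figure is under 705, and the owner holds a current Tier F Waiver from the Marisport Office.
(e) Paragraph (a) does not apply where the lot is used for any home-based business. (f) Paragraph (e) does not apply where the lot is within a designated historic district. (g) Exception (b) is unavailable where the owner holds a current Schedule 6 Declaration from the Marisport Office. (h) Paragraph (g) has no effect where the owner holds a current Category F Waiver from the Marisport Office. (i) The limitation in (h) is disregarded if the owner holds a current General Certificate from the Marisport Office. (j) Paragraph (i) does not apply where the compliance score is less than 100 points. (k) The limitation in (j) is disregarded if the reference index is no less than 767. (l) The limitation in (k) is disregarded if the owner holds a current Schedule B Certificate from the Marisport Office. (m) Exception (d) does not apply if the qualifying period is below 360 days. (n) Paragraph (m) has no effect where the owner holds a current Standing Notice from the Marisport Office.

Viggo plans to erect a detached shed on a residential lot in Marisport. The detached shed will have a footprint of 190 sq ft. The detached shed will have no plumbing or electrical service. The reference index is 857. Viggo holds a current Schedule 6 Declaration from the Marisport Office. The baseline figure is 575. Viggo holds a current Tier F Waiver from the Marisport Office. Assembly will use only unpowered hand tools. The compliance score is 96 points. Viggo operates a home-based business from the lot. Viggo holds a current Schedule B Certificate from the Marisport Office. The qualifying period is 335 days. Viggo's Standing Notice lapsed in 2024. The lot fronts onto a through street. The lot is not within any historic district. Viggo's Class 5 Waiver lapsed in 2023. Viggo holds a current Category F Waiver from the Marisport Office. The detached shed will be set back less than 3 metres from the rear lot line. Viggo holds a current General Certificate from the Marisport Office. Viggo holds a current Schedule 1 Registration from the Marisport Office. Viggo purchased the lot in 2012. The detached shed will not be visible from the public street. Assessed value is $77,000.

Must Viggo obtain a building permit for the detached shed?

No — exception (b) applies; Viggo does not need a building permit.

Exception (a) fails — the Class 5 Waiver is not current.
All of (b)'s requirements are met (there is no plumbing or electrical service; a current Schedule 1 Registration is held; the structure's footprint is 190 sq ft, less than the 260 sq ft limit). As to paragraphs (g)–(l): (g) would limit (b) — a current Schedule 6 Declaration is held — but (h) sets (g) aside: (h) is triggered — a current Category F Waiver is held. (i) is engaged (a current General Certificate is held), but is overridden by (j): (j) is engaged — the compliance score is 96 points, less than the 100 points limit. (k) would limit (j) — the reference index is 857, meeting the 767 threshold — but (l) sets (k) aside: (l) operates — a current Schedule B Certificate is held. So (b) applies.
Exception (c) fails — assessed value is $77,000, short of $89,000.
Exception (d) requires that the structure is set back at least 3 metres from every lot line; but the rear setback is under 3 m, so (d) is unavailable.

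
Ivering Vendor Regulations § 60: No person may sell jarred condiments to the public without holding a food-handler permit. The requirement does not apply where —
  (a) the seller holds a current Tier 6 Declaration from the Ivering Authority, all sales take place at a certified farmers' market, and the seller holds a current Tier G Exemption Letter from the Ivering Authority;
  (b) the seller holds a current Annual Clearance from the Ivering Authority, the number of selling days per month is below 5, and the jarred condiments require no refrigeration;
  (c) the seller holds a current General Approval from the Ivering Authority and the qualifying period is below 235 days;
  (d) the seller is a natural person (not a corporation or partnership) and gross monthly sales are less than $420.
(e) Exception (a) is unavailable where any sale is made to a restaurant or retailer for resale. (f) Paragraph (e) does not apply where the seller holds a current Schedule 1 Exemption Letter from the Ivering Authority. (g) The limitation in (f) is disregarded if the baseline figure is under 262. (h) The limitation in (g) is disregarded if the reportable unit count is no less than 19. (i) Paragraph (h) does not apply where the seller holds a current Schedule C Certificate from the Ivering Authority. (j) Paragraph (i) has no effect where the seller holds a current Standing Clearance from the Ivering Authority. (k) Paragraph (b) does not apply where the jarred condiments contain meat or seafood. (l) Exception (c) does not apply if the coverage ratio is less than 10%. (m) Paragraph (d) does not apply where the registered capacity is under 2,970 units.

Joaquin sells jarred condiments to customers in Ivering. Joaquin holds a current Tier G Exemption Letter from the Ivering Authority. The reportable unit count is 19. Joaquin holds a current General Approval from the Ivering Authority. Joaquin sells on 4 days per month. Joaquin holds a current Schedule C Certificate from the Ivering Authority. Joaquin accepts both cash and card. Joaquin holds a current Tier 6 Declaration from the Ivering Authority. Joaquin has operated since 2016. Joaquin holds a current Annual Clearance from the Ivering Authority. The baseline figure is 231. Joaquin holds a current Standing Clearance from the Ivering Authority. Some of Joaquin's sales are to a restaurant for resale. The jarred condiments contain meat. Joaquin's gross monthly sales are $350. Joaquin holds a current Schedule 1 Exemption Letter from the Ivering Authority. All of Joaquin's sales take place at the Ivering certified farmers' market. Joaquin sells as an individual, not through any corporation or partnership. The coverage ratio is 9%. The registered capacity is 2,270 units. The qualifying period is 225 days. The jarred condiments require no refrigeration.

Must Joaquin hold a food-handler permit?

No — exception (a) applies; Joaquin is not required to hold a food-handler permit.

Exception (a) is satisfied on its face — a current Tier 6 Declaration is held; all sales are at a certified farmers' market; a current Tier G Exemption Letter is held. Applying paragraphs (e)–(j): (e) would limit (a) — some sales are to a restaurant for resale — but (f) sets (e) aside: (f) operates against (e): a current Schedule 1 Exemption Letter is held. (g) operates (the baseline figure is 231, under the 262 limit), but is set aside by (h): (h) is engaged — the reportable unit count is 19, meeting the 19 threshold. (i) is engaged (a current Schedule C Certificate is held), but is overridden by (j): (j) is engaged — a current Standing Clearance is held. So (a) applies.
Exception (b) is satisfied on its face — a current Annual Clearance is held; the number of selling days per month is 4, below the 5 limit; the jarred condiments are shelf-stable. However, paragraph (k) must be considered: (k) operates against (b): the jarred condiments contain meat. So (b) is unavailable.
Exception (c): a current General Approval is held; the qualifying period is 225 days, below the 235 days limit — every condition holds. But: (l) operates — the coverage ratio is 9%, less than the 10% limit. Exception (c) does not apply.
Exception (d)'s conditions are all satisfied: the seller is a natural person; gross monthly sales are $350, less than the $420 limit. But applying paragraph (m): (m) operates against (d): the registered capacity is 2,270 units, under the 2,970 units limit. Exception (d) does not apply.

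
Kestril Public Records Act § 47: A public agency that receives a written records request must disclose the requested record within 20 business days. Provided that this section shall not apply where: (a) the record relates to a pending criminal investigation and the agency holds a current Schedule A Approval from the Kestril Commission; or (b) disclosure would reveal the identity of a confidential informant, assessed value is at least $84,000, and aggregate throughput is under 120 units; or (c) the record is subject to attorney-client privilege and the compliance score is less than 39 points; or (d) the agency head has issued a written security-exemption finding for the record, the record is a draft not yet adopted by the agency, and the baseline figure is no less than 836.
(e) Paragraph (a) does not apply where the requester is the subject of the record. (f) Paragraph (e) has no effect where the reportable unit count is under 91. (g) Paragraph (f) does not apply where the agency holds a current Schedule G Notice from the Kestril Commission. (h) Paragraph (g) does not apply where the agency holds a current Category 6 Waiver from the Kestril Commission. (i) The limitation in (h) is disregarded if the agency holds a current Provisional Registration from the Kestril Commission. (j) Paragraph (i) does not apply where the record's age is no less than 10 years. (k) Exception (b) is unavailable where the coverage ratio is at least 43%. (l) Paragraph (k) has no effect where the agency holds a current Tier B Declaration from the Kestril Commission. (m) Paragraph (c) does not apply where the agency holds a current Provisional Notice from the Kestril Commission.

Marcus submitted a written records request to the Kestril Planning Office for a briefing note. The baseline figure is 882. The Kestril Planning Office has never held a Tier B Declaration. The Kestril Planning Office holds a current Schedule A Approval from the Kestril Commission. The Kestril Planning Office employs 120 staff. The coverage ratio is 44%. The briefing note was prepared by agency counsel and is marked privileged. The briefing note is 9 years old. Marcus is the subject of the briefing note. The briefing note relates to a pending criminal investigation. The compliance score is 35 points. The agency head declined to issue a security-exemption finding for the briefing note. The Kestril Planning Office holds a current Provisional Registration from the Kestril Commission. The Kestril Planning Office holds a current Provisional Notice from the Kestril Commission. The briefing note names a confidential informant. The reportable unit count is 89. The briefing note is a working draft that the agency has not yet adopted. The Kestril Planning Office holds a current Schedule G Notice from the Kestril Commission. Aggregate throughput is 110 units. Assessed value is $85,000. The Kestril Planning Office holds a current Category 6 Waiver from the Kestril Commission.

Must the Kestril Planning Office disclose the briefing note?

Exception (a) is satisfied on its face — the briefing note relates to a pending investigation; a current Schedule A Approval is held. However, paragraphs (e)–(j) must be considered: (e) operates against (a): Marcus is the subject of the briefing note. (f) is triggered (the reportable unit count is 89, under the 91 limit), but is displaced by (g): (g) operates against (f): a current Schedule G Notice is held. (h) would limit (g) — a current Category 6 Waiver is held — but (i) sets (h) aside: (i) is triggered — a current Provisional Registration is held. (j), which would lift (i), is inapplicable — the record's age is 9 years, short of 10 years. Exception (a) does not apply.
Exception (b) is satisfied on its face — the briefing note names a confidential informant; assessed value is $85,000, meeting the $84,000 threshold; aggregate throughput is 110 units, under the 120 units limit. Turning to paragraphs (k)–(l): (k) applies — the coverage ratio is 44%, meeting the 43% threshold. (l), which would lift (k), is inapplicable — there is no Tier B Declaration in force. So (b) is unavailable.
Exception (c)'s conditions are all satisfied: the briefing note is privileged; the compliance score is 35 points, less than the 39 points limit. But: (m) operates against (c): a current Provisional Notice is held. Exception (c) does not apply.
Exception (d) requires that the agency head has issued a written security-exemption finding for the record; but the agency head declined to issue a security-exemption finding, so (d) is unavailable.
No exception is made out. the Kestril Planning Office falls within the general rule.

Yes — the Kestril Planning Office must disclose the briefing note.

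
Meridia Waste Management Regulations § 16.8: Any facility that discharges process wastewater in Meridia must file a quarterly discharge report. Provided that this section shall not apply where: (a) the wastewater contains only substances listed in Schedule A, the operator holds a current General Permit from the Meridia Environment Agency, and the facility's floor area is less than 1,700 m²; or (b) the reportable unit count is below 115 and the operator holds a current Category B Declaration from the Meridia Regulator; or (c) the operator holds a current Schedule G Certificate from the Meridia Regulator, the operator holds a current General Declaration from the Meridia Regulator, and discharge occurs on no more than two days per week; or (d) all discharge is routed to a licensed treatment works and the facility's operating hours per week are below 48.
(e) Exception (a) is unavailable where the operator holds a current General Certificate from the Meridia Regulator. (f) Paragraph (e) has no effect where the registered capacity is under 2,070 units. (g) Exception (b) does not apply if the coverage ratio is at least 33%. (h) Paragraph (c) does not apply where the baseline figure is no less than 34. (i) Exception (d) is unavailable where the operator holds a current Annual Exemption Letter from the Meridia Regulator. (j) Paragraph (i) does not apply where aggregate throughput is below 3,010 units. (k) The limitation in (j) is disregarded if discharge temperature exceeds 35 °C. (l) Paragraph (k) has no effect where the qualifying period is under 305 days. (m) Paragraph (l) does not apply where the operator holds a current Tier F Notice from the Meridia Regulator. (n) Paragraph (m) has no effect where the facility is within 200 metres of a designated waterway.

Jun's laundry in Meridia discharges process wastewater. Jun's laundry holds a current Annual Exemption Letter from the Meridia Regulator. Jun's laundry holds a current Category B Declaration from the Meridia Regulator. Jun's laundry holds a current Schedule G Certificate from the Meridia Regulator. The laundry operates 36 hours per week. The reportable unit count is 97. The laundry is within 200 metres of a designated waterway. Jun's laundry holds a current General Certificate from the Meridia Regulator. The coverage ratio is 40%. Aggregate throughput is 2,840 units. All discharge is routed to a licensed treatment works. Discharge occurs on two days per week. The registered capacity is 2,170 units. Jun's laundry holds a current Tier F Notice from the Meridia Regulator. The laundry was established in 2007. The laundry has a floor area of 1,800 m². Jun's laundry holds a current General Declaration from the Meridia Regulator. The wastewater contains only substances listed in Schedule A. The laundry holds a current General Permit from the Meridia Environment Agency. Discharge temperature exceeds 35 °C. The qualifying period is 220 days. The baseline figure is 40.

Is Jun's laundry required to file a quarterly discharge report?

No — exception (d) applies; Jun's laundry is not required to file a quarterly discharge report.

Exception (a) requires that the facility's floor area is less than 1,700 m²; but the facility's floor area is 1,800 m², not less than 1,700 m², so (a) is unavailable.
Exception (b): the reportable unit count is 97, below the 115 limit; a current Category B Declaration is held — every condition holds. But: (g) operates against (b): the coverage ratio is 40%, meeting the 33% threshold. Exception (b) does not apply.
Exception (c)'s conditions are all satisfied: a current Schedule G Certificate is held; a current General Declaration is held; discharge occurs on no more than two days per week. But: (h) operates against (c): the baseline figure is 40, meeting the 34 threshold. So (c) is unavailable.
Exception (d) is satisfied on its face — discharge is routed to a licensed treatment works; the facility's operating hours per week are 36, below the 48 limit. Under paragraphs (i)–(n): (i) is triggered (a current Annual Exemption Letter is held), but yields to (j): (j) applies — aggregate throughput is 2,840 units, below the 3,010 units limit. (k) would limit (j) — discharge temperature exceeds 35 °C — but (l) sets (k) aside: (l) operates against (k): the qualifying period is 220 days, under the 305 days limit. (m) is engaged (a current Tier F Notice is held), but is set aside by (n): (n) operates against (m): the laundry is within 200 m of a designated waterway. (d) remains available.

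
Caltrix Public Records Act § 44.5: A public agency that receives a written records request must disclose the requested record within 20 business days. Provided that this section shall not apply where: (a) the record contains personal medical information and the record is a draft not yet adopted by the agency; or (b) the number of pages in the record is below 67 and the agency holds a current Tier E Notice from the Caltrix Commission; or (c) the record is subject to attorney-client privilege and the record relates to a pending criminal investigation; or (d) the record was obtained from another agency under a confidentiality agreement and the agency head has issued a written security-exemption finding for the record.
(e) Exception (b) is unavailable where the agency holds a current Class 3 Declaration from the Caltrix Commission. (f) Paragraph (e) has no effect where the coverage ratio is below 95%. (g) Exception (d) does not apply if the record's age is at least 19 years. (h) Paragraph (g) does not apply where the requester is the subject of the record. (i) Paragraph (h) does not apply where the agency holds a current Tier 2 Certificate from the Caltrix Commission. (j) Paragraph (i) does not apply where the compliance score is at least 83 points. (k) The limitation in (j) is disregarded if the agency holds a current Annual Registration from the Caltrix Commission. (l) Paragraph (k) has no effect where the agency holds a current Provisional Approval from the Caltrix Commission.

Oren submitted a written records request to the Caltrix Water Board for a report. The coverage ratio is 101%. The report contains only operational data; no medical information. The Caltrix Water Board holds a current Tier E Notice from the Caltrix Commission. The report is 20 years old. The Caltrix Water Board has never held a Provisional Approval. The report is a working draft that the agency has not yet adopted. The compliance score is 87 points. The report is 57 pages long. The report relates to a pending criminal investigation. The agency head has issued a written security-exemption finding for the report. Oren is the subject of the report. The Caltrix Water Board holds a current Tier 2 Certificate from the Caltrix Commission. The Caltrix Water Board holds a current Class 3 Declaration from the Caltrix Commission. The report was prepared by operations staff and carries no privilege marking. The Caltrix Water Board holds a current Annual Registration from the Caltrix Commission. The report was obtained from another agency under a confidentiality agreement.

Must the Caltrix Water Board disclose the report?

Exception (a) does not apply: the report contains only operational data.
Exception (b) is satisfied on its face — the number of pages in the record is 57, below the 67 limit; a current Tier E Notice is held. However, paragraphs (e)–(f) must be considered: (e) applies — a current Class 3 Declaration is held. (f), which would lift (e), does not operate here — the coverage ratio is 101%, not below 95%. (b) is therefore removed.
Exception (c) does not apply: the report carries no privilege marking.
Exception (d)'s conditions are all satisfied: the report was obtained under a confidentiality agreement; a written security-exemption finding has been issued. But applying paragraphs (g)–(l): (g) applies — the record's age is 20 years, meeting the 19 years threshold. (h) operates (Oren is the subject of the report), but is itself disapplied by (i): (i) is engaged — a current Tier 2 Certificate is held. (j) would limit (i) — the compliance score is 87 points, meeting the 83 points threshold — but (k) sets (j) aside: (k) is triggered — a current Annual Registration is held. (l), which would lift (k), is not engaged — no current Provisional Approval is held. Exception (d) does not apply.
No exception applies. The general rule governs.

Yes — the Caltrix Water Board must disclose the report.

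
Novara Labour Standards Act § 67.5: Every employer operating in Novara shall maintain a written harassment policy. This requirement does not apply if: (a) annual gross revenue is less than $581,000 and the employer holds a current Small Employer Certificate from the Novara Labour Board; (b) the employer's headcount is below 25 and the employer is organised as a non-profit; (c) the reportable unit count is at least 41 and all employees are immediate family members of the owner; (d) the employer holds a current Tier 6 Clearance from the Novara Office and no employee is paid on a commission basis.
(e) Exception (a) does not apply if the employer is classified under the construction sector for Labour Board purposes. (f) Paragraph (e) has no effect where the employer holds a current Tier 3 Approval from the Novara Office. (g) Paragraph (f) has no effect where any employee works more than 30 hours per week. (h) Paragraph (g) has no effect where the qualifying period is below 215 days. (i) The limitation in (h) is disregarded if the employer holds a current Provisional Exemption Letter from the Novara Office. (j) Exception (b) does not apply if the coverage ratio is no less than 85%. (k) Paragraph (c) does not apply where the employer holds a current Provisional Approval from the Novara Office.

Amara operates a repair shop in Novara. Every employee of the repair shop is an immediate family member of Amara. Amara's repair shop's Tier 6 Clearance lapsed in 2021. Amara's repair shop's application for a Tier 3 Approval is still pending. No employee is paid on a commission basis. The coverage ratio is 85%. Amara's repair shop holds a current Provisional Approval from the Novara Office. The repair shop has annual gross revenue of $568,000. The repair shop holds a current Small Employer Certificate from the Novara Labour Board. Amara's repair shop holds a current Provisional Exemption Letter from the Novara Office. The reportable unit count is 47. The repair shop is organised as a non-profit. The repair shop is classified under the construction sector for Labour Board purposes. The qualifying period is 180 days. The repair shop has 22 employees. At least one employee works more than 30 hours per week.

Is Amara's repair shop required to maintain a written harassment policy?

All of (a)'s requirements are met (annual gross revenue is $568,000, less than the $581,000 limit; a current Small Employer Certificate is held). But applying paragraphs (e)–(i): (e) operates against (a): the repair shop is classified under the construction sector. (f), which would lift (e), is not engaged — no current Tier 3 Approval is held. Exception (a) does not apply.
Exception (b): the employer's headcount is 22, below the 25 limit; the employer is a non-profit — every condition holds. Turning to paragraph (j): (j) operates against (b): the coverage ratio is 85%, meeting the 85% threshold. (b) is therefore removed.
All of (c)'s requirements are met (the reportable unit count is 47, meeting the 41 threshold; every employee is an immediate family member). But applying paragraph (k): (k) operates against (c): a current Provisional Approval is held. So (c) is unavailable.
Exception (d) does not apply: no current Tier 6 Clearance is held.
No exception displaces § 67.5.

Yes — Amara's repair shop must maintain a written harassment policy.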